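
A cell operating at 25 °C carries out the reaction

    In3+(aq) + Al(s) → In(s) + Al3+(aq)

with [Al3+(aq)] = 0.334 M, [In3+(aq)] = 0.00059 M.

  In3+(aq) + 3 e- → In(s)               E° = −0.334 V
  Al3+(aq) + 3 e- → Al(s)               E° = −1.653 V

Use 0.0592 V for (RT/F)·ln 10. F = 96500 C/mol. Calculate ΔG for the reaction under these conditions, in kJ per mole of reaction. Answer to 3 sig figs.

The standard cell potential is −0.334 − (−1.653) = +1.319 V, with n = 3 electrons in the balanced equation.
The reaction quotient is [Al3+(aq)] / [In3+(aq)] = 566; by Nernst, E = +1.319 − (0.0592/3)(2.753) = +1.2647 V.
Then ΔG = −nFE = −3 × 96500 × +1.2647 J/mol = −366 kJ/mol.

−366 kJ/mol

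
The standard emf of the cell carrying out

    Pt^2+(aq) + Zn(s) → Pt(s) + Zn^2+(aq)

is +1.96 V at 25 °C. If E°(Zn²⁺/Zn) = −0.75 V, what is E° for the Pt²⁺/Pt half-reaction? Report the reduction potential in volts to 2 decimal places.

In the reaction as written the Pt²⁺/Pt couple is reduced (cathode) and Zn²⁺/Zn is oxidized (anode), so E°cell = E°(Pt²⁺/Pt) − E°(Zn²⁺/Zn).
E°(Pt²⁺/Pt) = E°cell + E°(anode) = +1.96 + (−0.75) = +1.21 V.

+1.21 V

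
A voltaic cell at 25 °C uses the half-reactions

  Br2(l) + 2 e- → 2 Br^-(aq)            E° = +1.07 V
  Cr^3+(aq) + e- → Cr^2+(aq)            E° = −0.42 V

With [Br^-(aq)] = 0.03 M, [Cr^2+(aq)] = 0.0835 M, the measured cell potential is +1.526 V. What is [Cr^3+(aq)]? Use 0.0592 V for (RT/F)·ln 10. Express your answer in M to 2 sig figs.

The Br₂/Br⁻ couple has the larger reduction potential, so it is the cathode: E°cell = +1.07 − (−0.42) = +1.49 V and n = 2.
From the Nernst equation, log Q = n(E° − E)/0.0592 = 2·(+1.49 − (+1.526))/0.0592 = −1.216.
For Br2(l) + 2 Cr^2+(aq) → 2 Br^-(aq) + 2 Cr^3+(aq), the reaction quotient is Q = ([Br^-(aq)]^2·[Cr^3+(aq)]^2) / [Cr^2+(aq)]^2.
Solving for the unknown gives log [Cr^3+(aq)] = −0.163, so [Cr^3+(aq)] ≈ 0.69 M.

0.69 M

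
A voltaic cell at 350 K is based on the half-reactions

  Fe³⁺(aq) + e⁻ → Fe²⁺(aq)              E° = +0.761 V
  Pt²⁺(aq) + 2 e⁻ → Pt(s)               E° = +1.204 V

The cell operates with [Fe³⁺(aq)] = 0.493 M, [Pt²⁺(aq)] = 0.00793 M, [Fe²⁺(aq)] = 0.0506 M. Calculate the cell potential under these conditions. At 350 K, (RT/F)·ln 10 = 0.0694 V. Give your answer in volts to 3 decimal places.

Pt²⁺/Pt is reduced (cathode, E° = +1.204 V) and Fe³⁺/Fe²⁺ is oxidized (anode).
The standard potential is +1.204 − (+0.761) = +0.443 V and the balanced reaction transfers n = 2 electrons.
Balancing gives Pt²⁺(aq) + 2 Fe²⁺(aq) → Pt(s) + 2 Fe³⁺(aq); hence Q = [Fe³⁺(aq)]^2 / ([Pt²⁺(aq)]·[Fe²⁺(aq)]^2) = 1.2×10^4 (log Q = 4.078).
E = E° − (0.0694/n)·log Q = +0.443 − (0.0694/2)(4.078) = +0.301 V.

+0.301 V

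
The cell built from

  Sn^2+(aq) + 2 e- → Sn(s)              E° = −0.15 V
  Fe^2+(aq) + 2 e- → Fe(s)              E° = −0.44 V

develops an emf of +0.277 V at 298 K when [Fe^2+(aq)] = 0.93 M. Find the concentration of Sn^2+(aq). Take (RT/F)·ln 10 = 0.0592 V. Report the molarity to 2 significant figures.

With Sn²⁺/Sn at the cathode and Fe²⁺/Fe at the anode, E°cell = −0.15 − (−0.44) = +0.29 V (n = 2).
From the Nernst equation, log Q = n(E° − E)/0.0592 = 2·(+0.29 − (+0.277))/0.0592 = 0.439.
For Sn^2+(aq) + Fe(s) → Sn(s) + Fe^2+(aq), the reaction quotient is Q = [Fe^2+(aq)] / [Sn^2+(aq)].
Solving for the unknown gives log [Sn^2+(aq)] = −0.471, so [Sn^2+(aq)] ≈ 0.34 M.

0.34 M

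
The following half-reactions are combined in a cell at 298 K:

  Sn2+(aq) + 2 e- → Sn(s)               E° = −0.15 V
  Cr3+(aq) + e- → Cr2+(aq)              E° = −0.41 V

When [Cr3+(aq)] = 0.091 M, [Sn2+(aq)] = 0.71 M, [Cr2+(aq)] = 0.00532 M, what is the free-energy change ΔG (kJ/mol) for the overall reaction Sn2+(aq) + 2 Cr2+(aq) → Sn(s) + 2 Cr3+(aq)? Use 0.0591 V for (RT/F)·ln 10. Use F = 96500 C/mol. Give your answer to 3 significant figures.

With Sn²⁺/Sn reduced at the cathode, E°cell = −0.15 − (−0.41) = +0.26 V and n = 2.
The reaction quotient is [Cr3+(aq)]^2 / ([Sn2+(aq)]·[Cr2+(aq)]^2) = 412; by Nernst, E = +0.26 − (0.0591/2)(2.615) = +0.1827 V.
Then ΔG = −nFE = −2 × 96500 × +0.1827 J/mol = −35.3 kJ/mol.

−35.3 kJ/mol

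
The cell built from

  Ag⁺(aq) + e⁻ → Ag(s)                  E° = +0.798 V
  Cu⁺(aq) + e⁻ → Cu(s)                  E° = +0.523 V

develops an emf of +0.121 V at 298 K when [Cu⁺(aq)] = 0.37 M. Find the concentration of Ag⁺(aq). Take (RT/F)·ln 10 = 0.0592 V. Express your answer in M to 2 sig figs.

Ag⁺/Ag is the cathode (higher E°); E°cell = +0.798 − (+0.523) = +0.275 V with n = 1.
From the Nernst equation, log Q = n(E° − E)/0.0592 = 1·(+0.275 − (+0.121))/0.0592 = 2.601.
The balanced reaction is Ag⁺(aq) + Cu(s) → Ag(s) + Cu⁺(aq), so Q = [Cu⁺(aq)] / [Ag⁺(aq)].
Solving for the unknown gives log [Ag⁺(aq)] = −3.033, so [Ag⁺(aq)] ≈ 0.00093 M.

0.00093 M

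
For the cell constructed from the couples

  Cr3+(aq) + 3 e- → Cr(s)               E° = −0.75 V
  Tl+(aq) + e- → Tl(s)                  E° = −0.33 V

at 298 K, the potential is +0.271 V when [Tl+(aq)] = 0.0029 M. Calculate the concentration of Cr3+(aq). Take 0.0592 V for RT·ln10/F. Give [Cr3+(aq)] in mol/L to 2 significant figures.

With Tl⁺/Tl at the cathode and Cr³⁺/Cr at the anode, E°cell = −0.33 − (−0.75) = +0.42 V (n = 3).
Since E = E° − (0.0592/n)·log Q, log Q = n(E° − E)/0.0592 = 7.551.
For 3 Tl+(aq) + Cr(s) → 3 Tl(s) + Cr3+(aq), the reaction quotient is Q = [Cr3+(aq)] / [Tl+(aq)]^3.
Isolating [Cr3+(aq)] in Q = 10^{7.551} yields log [Cr3+(aq)] = −0.062, i.e. 0.87 M.

0.87 M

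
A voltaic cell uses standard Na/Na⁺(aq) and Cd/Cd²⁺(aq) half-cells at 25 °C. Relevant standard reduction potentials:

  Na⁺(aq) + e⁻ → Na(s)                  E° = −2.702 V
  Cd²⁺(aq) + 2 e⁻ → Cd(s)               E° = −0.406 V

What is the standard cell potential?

Of the two couples in this cell, the one with the more positive reduction potential is reduced at the cathode: here that is Cd²⁺/Cd (−0.406 V); Na⁺/Na (−2.702 V) is the anode.
E°cell = E°(cathode) − E°(anode) = −0.406 − (−2.702) = +2.296 V.

+2.296 V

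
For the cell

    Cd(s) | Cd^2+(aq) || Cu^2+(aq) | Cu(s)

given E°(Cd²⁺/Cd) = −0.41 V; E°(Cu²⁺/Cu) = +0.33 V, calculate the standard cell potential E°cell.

By convention the left-hand electrode in cell notation is the anode (oxidation) and the right-hand electrode is the cathode (reduction).
E°cell = E°(right) − E°(left) = +0.33 − (−0.41) = +0.74 V.

+0.74 V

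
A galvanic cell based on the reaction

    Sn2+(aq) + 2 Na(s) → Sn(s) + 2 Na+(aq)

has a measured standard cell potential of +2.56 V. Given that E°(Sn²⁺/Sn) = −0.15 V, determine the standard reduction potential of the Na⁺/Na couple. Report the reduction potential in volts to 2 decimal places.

−2.71 V

In the reaction as written the Sn²⁺/Sn couple is reduced (cathode) and Na⁺/Na is oxidized (anode), so E°cell = E°(Sn²⁺/Sn) − E°(Na⁺/Na).
E°(Na⁺/Na) = E°(cathode) − E°cell = −0.15 − (+2.56) = −2.71 V.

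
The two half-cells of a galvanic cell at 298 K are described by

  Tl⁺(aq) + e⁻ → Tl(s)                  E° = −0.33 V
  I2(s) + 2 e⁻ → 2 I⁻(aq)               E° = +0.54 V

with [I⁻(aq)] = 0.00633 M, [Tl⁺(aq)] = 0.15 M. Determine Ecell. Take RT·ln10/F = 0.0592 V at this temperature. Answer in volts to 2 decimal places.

+1.05 V

Since E°(I₂/I⁻) > E°(Tl⁺/Tl), I₂/I⁻ serves as the cathode.
The standard potential is +0.54 − (−0.33) = +0.87 V and the balanced reaction transfers n = 2 electrons.
For the overall reaction I2(s) + 2 Tl(s) → 2 I⁻(aq) + 2 Tl⁺(aq), Q = [I⁻(aq)]^2·[Tl⁺(aq)]^2 = 9.02×10^−7, giving log Q = −6.045.
Applying E = E° − (RT ln10/nF)·log Q gives +0.87 − (0.0592/2)(−6.045) = +1.05 V.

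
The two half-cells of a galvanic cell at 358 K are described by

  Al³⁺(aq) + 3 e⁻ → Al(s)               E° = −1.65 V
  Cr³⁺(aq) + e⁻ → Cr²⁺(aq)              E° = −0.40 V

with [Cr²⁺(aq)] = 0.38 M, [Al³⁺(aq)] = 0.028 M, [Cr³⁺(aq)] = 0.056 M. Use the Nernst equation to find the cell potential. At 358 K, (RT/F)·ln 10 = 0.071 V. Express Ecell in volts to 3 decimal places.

Since E°(Cr³⁺/Cr²⁺) > E°(Al³⁺/Al), Cr³⁺/Cr²⁺ serves as the cathode.
E°cell = E°cat − E°an = −0.40 − (−1.65) = +1.25 V; n = 3.
The balanced reaction is 3 Cr³⁺(aq) + Al(s) → 3 Cr²⁺(aq) + Al³⁺(aq), so Q = ([Cr²⁺(aq)]^3·[Al³⁺(aq)]) / [Cr³⁺(aq)]^3 = 8.75 and log Q = 0.942.
Applying E = E° − (RT ln10/nF)·log Q gives +1.25 − (0.071/3)(0.942) = +1.228 V.

+1.228 V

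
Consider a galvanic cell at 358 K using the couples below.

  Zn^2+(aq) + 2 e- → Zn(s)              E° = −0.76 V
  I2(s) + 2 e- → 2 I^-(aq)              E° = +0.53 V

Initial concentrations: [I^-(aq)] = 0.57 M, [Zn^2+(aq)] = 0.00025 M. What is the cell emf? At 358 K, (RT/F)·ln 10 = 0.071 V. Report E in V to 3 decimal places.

I₂/I⁻ is reduced (cathode, E° = +0.53 V) and Zn²⁺/Zn is oxidized (anode).
The standard potential is +0.53 − (−0.76) = +1.29 V and the balanced reaction transfers n = 2 electrons.
For the overall reaction I2(s) + Zn(s) → 2 I^-(aq) + Zn^2+(aq), Q = [I^-(aq)]^2·[Zn^2+(aq)] = 8.12×10^−5, giving log Q = −4.090.
Applying E = E° − (RT ln10/nF)·log Q gives +1.29 − (0.071/2)(−4.090) = +1.435 V.

+1.435 V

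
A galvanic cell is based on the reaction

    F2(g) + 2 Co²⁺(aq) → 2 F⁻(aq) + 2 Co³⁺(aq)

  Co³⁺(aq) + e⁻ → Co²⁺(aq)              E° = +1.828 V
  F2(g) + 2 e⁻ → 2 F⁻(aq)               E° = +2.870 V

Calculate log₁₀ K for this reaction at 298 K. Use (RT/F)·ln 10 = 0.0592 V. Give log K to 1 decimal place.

The F₂/F⁻ couple is reduced (cathode); E°cell = +2.870 − (+1.828) = +1.042 V with n = 2.
At equilibrium E = 0, so log K = nE°cell / 0.0592 = (2)(+1.042) / 0.0592 = 35.2.

log K = 35.2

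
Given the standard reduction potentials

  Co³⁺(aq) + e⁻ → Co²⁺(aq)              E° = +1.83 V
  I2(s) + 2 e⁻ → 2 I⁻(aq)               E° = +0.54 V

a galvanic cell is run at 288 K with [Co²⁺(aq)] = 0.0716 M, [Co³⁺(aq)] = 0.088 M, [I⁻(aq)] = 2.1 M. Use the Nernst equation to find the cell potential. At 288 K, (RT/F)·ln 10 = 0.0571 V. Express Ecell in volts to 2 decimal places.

Co³⁺/Co²⁺ is reduced (cathode, E° = +1.83 V) and I₂/I⁻ is oxidized (anode).
E°cell = +1.83 − (+0.54) = +1.29 V, with n = 2 electrons transferred.
For the overall reaction 2 Co³⁺(aq) + 2 I⁻(aq) → 2 Co²⁺(aq) + I2(s), Q = [Co²⁺(aq)]^2 / ([Co³⁺(aq)]^2·[I⁻(aq)]^2) = 0.15, giving log Q = −0.824.
By the Nernst equation, E = +1.29 − (0.0571/2)·(−0.824) = +1.31 V.

+1.31 V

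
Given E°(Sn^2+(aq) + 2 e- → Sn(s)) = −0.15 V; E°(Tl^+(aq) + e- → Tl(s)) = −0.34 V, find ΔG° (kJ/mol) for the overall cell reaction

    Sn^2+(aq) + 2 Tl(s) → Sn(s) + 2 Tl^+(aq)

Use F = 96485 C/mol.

In the reaction as written Sn^2+(aq) is reduced, so the Sn²⁺/Sn couple is the cathode and Tl⁺/Tl is the anode.
E°cell = −0.15 − (−0.34) = +0.19 V; balancing electrons gives n = 2.
ΔG° = −nFE°cell = −(2)(96485)(+0.19) J/mol = −36.7 kJ/mol.

−36.7 kJ/mol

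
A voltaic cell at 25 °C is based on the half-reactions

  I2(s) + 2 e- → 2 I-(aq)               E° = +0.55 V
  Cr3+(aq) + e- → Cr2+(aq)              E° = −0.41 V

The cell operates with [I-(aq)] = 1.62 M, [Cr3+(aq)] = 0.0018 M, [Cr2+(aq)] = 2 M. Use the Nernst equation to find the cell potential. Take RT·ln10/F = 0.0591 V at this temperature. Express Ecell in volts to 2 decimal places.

+1.13 V

Since E°(I₂/I⁻) > E°(Cr³⁺/Cr²⁺), I₂/I⁻ serves as the cathode.
E°cell = E°cat − E°an = +0.55 − (−0.41) = +0.96 V; n = 2.
Balancing gives I2(s) + 2 Cr2+(aq) → 2 I-(aq) + 2 Cr3+(aq); hence Q = ([I-(aq)]^2·[Cr3+(aq)]^2) / [Cr2+(aq)]^2 = 2.13×10^−6 (log Q = −5.672).
E = E° − (0.0591/n)·log Q = +0.96 − (0.0591/2)(−5.672) = +1.13 V.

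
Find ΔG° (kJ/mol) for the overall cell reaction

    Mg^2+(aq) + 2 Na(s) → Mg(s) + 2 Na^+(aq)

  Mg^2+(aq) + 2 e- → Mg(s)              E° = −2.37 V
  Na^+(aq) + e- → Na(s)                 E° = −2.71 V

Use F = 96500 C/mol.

−65.6 kJ/mol

In the reaction as written Mg^2+(aq) is reduced, so the Mg²⁺/Mg couple is the cathode and Na⁺/Na is the anode.
E°cell = −2.37 − (−2.71) = +0.34 V; balancing electrons gives n = 2.
ΔG° = −nFE°cell = −(2)(96500)(+0.34) J/mol = −65.6 kJ/mol.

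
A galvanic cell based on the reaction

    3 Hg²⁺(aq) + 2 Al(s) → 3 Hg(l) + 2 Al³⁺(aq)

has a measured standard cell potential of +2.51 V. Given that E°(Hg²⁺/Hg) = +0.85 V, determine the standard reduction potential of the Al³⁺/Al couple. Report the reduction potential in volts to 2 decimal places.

−1.66 V

In the reaction as written the Hg²⁺/Hg couple is reduced (cathode) and Al³⁺/Al is oxidized (anode), so E°cell = E°(Hg²⁺/Hg) − E°(Al³⁺/Al).
E°(Al³⁺/Al) = E°(cathode) − E°cell = +0.85 − (+2.51) = −1.66 V.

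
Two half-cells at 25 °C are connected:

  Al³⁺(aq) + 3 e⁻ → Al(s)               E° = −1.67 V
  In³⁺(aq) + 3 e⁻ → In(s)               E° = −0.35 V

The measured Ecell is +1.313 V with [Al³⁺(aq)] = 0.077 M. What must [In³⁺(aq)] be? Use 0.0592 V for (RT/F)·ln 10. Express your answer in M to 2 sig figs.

0.034 M

The In³⁺/In couple has the larger reduction potential, so it is the cathode: E°cell = −0.35 − (−1.67) = +1.32 V and n = 3.
Rearranging E = E° − (0.0592/n)·log Q gives log Q = 3(+1.32 − (+1.313))/0.0592 = 0.355.
Balancing electrons gives In³⁺(aq) + Al(s) → In(s) + Al³⁺(aq); thus Q = [Al³⁺(aq)] / [In³⁺(aq)].
Substituting the known concentrations and solving, log [In³⁺(aq)] = −1.469 and [In³⁺(aq)] = 0.034 M.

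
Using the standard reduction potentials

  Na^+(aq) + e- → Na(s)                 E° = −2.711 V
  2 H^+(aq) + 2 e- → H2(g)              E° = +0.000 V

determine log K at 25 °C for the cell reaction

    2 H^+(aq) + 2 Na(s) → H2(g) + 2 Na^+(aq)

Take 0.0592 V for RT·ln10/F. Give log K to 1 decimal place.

The 2H⁺/H₂ couple is reduced (cathode); E°cell = +0.000 − (−2.711) = +2.711 V with n = 2.
At equilibrium E = 0, so log K = nE°cell / 0.0592 = (2)(+2.711) / 0.0592 = 91.6.

log K = 91.6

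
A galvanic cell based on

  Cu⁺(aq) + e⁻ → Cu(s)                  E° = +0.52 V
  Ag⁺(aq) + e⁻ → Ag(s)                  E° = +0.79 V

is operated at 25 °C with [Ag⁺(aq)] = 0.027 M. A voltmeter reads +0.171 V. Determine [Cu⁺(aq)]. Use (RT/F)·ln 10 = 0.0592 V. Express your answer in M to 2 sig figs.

Ag⁺/Ag is the cathode (higher E°); E°cell = +0.79 − (+0.52) = +0.27 V with n = 1.
From the Nernst equation, log Q = n(E° − E)/0.0592 = 1·(+0.27 − (+0.171))/0.0592 = 1.672.
For Ag⁺(aq) + Cu(s) → Ag(s) + Cu⁺(aq), the reaction quotient is Q = [Cu⁺(aq)] / [Ag⁺(aq)].
Substituting the known concentrations and solving, log [Cu⁺(aq)] = 0.103 and [Cu⁺(aq)] = 1.3 M.

1.3 M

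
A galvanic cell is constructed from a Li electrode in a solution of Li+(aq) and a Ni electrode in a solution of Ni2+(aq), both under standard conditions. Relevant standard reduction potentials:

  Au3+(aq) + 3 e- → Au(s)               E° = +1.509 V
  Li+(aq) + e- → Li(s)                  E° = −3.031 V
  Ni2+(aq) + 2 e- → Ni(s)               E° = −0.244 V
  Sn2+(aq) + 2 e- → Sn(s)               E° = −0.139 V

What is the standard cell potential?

Of the two couples in this cell, the one with the more positive reduction potential is reduced at the cathode: here that is Ni²⁺/Ni (−0.244 V); Li⁺/Li (−3.031 V) is the anode.
E°cell = E°(cathode) − E°(anode) = −0.244 − (−3.031) = +2.787 V.

+2.787 V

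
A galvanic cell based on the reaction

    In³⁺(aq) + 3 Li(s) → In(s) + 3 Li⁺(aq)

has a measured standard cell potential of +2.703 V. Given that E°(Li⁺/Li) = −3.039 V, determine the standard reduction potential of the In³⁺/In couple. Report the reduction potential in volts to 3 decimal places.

In the reaction as written the In³⁺/In couple is reduced (cathode) and Li⁺/Li is oxidized (anode), so E°cell = E°(In³⁺/In) − E°(Li⁺/Li).
E°(In³⁺/In) = E°cell + E°(anode) = +2.703 + (−3.039) = −0.336 V.

−0.336 V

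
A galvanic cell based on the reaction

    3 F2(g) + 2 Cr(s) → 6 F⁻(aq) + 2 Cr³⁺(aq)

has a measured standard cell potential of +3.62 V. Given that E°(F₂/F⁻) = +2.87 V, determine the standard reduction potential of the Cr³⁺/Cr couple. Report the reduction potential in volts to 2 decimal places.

−0.75 V

In the reaction as written the F₂/F⁻ couple is reduced (cathode) and Cr³⁺/Cr is oxidized (anode), so E°cell = E°(F₂/F⁻) − E°(Cr³⁺/Cr).
E°(Cr³⁺/Cr) = E°(cathode) − E°cell = +2.87 − (+3.62) = −0.75 V.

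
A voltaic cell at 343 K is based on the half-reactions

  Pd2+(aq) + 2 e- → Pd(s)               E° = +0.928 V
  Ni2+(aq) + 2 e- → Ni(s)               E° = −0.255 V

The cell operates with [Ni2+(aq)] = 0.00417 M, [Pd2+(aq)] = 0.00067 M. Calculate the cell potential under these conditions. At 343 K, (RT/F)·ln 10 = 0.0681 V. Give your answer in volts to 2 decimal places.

Pd²⁺/Pd is reduced (cathode, E° = +0.928 V) and Ni²⁺/Ni is oxidized (anode).
E°cell = E°cat − E°an = +0.928 − (−0.255) = +1.183 V; n = 2.
Balancing gives Pd2+(aq) + Ni(s) → Pd(s) + Ni2+(aq); hence Q = [Ni2+(aq)] / [Pd2+(aq)] = 6.22 (log Q = 0.794).
Applying E = E° − (RT ln10/nF)·log Q gives +1.183 − (0.0681/2)(0.794) = +1.16 V.

+1.16 V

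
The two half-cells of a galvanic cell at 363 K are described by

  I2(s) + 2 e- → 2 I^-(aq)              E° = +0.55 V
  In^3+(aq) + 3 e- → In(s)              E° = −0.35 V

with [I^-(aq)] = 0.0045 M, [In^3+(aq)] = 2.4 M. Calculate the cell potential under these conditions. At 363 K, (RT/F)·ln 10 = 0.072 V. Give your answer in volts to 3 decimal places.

Since E°(I₂/I⁻) > E°(In³⁺/In), I₂/I⁻ serves as the cathode.
E°cell = E°cat − E°an = +0.55 − (−0.35) = +0.90 V; n = 6.
Balancing gives 3 I2(s) + 2 In(s) → 6 I^-(aq) + 2 In^3+(aq); hence Q = [I^-(aq)]^6·[In^3+(aq)]^2 = 4.78×10^−14 (log Q = −13.320).
Applying E = E° − (RT ln10/nF)·log Q gives +0.90 − (0.072/6)(−13.320) = +1.060 V.

+1.060 V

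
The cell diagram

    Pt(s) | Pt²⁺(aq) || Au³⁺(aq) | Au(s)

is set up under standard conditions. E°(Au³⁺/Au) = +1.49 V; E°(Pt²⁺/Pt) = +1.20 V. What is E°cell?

By convention the left-hand electrode in cell notation is the anode (oxidation) and the right-hand electrode is the cathode (reduction).
E°cell = E°(right) − E°(left) = +1.49 − (+1.20) = +0.29 V.

+0.29 V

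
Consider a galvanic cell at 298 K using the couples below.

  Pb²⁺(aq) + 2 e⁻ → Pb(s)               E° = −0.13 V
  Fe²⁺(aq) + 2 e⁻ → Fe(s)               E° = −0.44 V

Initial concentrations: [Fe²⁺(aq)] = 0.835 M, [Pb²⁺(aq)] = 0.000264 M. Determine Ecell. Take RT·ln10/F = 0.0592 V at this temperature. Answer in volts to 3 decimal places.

The Pb²⁺/Pb couple has the more positive E°, so it is the cathode; Fe²⁺/Fe is the anode.
E°cell = E°cat − E°an = −0.13 − (−0.44) = +0.31 V; n = 2.
For the overall reaction Pb²⁺(aq) + Fe(s) → Pb(s) + Fe²⁺(aq), Q = [Fe²⁺(aq)] / [Pb²⁺(aq)] = 3.16×10^3, giving log Q = 3.500.
E = E° − (0.0592/n)·log Q = +0.31 − (0.0592/2)(3.500) = +0.206 V.

+0.206 V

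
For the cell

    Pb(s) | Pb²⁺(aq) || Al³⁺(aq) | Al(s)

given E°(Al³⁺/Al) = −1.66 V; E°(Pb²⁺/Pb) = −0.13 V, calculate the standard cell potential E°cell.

−1.53 V

By convention the left-hand electrode in cell notation is the anode (oxidation) and the right-hand electrode is the cathode (reduction).
E°cell = E°(right) − E°(left) = −1.66 − (−0.13) = −1.53 V.
The negative sign shows that, as written, the cell would require an external voltage to drive the reaction.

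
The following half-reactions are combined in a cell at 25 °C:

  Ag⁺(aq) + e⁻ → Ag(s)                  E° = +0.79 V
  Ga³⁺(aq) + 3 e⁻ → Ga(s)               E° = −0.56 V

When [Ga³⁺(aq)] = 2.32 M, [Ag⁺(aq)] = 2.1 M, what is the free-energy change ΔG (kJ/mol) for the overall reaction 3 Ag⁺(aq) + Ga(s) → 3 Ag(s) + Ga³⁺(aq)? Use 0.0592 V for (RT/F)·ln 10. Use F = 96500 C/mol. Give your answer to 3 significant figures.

−394 kJ/mol

With Ag⁺/Ag reduced at the cathode, E°cell = +0.79 − (−0.56) = +1.35 V and n = 3.
The reaction quotient is [Ga³⁺(aq)] / [Ag⁺(aq)]^3 = 0.251; by Nernst, E = +1.35 − (0.0592/3)(−0.601) = +1.3619 V.
ΔG = −nFE = −(3)(96500)(+1.3619) J/mol = −394 kJ/mol.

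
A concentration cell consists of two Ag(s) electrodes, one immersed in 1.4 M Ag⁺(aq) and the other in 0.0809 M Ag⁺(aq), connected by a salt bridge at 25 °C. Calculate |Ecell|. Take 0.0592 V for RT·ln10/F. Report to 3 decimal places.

0.073 V

For a concentration cell E°cell = 0, since both electrodes use the same couple.
The compartment with the higher Ag⁺(aq) concentration (1.4 M) acts as the cathode; ions are reduced there and produced at the dilute (0.0809 M) anode.
With n = 1, Ecell = −(0.0592/1)·log([dilute]/[conc]) = −(0.0592/1)·log(0.0809/1.4) = +0.073 V.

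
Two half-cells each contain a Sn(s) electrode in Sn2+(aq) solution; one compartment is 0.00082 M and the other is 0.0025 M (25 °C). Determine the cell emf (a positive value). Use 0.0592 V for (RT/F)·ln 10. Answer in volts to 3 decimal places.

For a concentration cell E°cell = 0, since both electrodes use the same couple.
The compartment with the higher Sn2+(aq) concentration (0.0025 M) acts as the cathode; ions are reduced there and produced at the dilute (0.00082 M) anode.
With n = 2, Ecell = −(0.0592/2)·log([dilute]/[conc]) = −(0.0592/2)·log(0.00082/0.0025) = +0.014 V.

0.014 V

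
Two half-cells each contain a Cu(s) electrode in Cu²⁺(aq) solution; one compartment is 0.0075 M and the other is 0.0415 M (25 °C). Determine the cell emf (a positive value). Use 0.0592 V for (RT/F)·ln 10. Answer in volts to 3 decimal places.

0.022 V

For a concentration cell E°cell = 0, since both electrodes use the same couple.
The compartment with the higher Cu²⁺(aq) concentration (0.0415 M) acts as the cathode; ions are reduced there and produced at the dilute (0.0075 M) anode.
With n = 2, Ecell = −(0.0592/2)·log([dilute]/[conc]) = −(0.0592/2)·log(0.0075/0.0415) = +0.022 V.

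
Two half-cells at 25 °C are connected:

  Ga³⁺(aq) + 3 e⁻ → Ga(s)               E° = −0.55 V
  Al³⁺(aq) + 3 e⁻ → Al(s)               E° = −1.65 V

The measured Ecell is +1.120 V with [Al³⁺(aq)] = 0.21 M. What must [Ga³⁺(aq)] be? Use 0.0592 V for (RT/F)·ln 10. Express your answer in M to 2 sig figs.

2.2 M

With Ga³⁺/Ga at the cathode and Al³⁺/Al at the anode, E°cell = −0.55 − (−1.65) = +1.10 V (n = 3).
Since E = E° − (0.0592/n)·log Q, log Q = n(E° − E)/0.0592 = −1.014.
The balanced reaction is Ga³⁺(aq) + Al(s) → Ga(s) + Al³⁺(aq), so Q = [Al³⁺(aq)] / [Ga³⁺(aq)].
Isolating [Ga³⁺(aq)] in Q = 10^{−1.014} yields log [Ga³⁺(aq)] = 0.336, i.e. 2.2 M.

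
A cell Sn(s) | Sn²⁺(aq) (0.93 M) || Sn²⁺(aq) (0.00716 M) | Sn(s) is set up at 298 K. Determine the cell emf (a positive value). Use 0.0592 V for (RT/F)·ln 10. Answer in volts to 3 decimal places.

0.063 V

For a concentration cell E°cell = 0, since both electrodes use the same couple.
The compartment with the higher Sn²⁺(aq) concentration (0.93 M) acts as the cathode; ions are reduced there and produced at the dilute (0.00716 M) anode.
With n = 2, Ecell = −(0.0592/2)·log([dilute]/[conc]) = −(0.0592/2)·log(0.00716/0.93) = +0.063 V.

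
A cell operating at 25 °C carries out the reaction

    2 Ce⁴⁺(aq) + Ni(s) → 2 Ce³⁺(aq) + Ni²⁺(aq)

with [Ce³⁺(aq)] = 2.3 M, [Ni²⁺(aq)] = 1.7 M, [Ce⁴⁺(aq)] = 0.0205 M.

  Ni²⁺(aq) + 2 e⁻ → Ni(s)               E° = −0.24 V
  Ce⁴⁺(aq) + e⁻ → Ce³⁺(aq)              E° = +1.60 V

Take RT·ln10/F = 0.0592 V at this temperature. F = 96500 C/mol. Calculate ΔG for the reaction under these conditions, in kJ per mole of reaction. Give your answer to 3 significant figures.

−330 kJ/mol

The standard cell potential is +1.60 − (−0.24) = +1.84 V, with n = 2 electrons in the balanced equation.
Q = ([Ce³⁺(aq)]^2·[Ni²⁺(aq)]) / [Ce⁴⁺(aq)]^2 = 2.14×10^4, so log Q = 4.330 and E = +1.84 − (0.0592/2)(4.330) = +1.7118 V.
ΔG = −nFE = −(2)(96500)(+1.7118) J/mol = −330 kJ/mol.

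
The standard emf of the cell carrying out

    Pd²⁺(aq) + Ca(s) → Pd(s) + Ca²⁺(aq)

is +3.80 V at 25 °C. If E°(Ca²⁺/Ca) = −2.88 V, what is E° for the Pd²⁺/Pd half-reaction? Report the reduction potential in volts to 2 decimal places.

+0.92 V

In the reaction as written the Pd²⁺/Pd couple is reduced (cathode) and Ca²⁺/Ca is oxidized (anode), so E°cell = E°(Pd²⁺/Pd) − E°(Ca²⁺/Ca).
E°(Pd²⁺/Pd) = E°cell + E°(anode) = +3.80 + (−2.88) = +0.92 V.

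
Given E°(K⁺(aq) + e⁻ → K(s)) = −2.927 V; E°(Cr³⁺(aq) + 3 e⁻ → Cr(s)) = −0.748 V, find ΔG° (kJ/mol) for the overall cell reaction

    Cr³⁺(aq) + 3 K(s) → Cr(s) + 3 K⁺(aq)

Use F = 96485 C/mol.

In the reaction as written Cr³⁺(aq) is reduced, so the Cr³⁺/Cr couple is the cathode and K⁺/K is the anode.
E°cell = −0.748 − (−2.927) = +2.179 V; balancing electrons gives n = 3.
ΔG° = −nFE°cell = −(3)(96485)(+2.179) J/mol = −631 kJ/mol.

−631 kJ/mol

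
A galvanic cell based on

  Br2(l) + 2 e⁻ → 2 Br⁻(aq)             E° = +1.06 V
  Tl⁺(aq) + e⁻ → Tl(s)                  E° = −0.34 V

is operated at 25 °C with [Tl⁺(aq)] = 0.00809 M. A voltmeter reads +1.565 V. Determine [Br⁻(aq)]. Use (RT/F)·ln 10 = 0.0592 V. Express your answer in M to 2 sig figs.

0.20 M

Br₂/Br⁻ is the cathode (higher E°); E°cell = +1.06 − (−0.34) = +1.40 V with n = 2.
Since E = E° − (0.0592/n)·log Q, log Q = n(E° − E)/0.0592 = −5.574.
The balanced reaction is Br2(l) + 2 Tl(s) → 2 Br⁻(aq) + 2 Tl⁺(aq), so Q = [Br⁻(aq)]^2·[Tl⁺(aq)]^2.
Solving for the unknown gives log [Br⁻(aq)] = −0.695, so [Br⁻(aq)] ≈ 0.20 M.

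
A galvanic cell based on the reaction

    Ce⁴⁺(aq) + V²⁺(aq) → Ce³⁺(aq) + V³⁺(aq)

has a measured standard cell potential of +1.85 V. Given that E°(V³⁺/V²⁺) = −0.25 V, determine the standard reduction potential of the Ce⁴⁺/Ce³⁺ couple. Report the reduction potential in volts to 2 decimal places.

+1.60 V

In the reaction as written the Ce⁴⁺/Ce³⁺ couple is reduced (cathode) and V³⁺/V²⁺ is oxidized (anode), so E°cell = E°(Ce⁴⁺/Ce³⁺) − E°(V³⁺/V²⁺).
E°(Ce⁴⁺/Ce³⁺) = E°cell + E°(anode) = +1.85 + (−0.25) = +1.60 V.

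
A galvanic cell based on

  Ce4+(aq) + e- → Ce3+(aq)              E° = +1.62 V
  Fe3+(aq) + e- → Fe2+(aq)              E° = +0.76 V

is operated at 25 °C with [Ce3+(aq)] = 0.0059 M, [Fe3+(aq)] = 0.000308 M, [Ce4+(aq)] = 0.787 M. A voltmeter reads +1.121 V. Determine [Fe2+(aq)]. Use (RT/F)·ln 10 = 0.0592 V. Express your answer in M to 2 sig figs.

0.059 M

The Ce⁴⁺/Ce³⁺ couple has the larger reduction potential, so it is the cathode: E°cell = +1.62 − (+0.76) = +0.86 V and n = 1.
Since E = E° − (0.0592/n)·log Q, log Q = n(E° − E)/0.0592 = −4.409.
For Ce4+(aq) + Fe2+(aq) → Ce3+(aq) + Fe3+(aq), the reaction quotient is Q = ([Ce3+(aq)]·[Fe3+(aq)]) / ([Ce4+(aq)]·[Fe2+(aq)]).
Isolating [Fe2+(aq)] in Q = 10^{−4.409} yields log [Fe2+(aq)] = −1.228, i.e. 0.059 M.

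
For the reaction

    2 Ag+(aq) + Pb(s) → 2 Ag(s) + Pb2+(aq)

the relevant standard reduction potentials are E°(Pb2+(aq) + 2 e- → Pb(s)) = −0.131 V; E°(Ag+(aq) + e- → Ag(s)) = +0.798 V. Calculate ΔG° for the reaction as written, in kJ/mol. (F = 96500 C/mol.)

−179 kJ/mol

In the reaction as written Ag+(aq) is reduced, so the Ag⁺/Ag couple is the cathode and Pb²⁺/Pb is the anode.
E°cell = +0.798 − (−0.131) = +0.929 V; balancing electrons gives n = 2.
ΔG° = −nFE°cell = −(2)(96500)(+0.929) J/mol = −179 kJ/mol.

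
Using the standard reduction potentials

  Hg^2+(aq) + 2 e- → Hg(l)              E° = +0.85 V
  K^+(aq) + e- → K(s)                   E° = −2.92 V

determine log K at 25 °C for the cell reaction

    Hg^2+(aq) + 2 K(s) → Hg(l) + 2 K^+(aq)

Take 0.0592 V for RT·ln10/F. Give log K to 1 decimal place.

The Hg²⁺/Hg couple is reduced (cathode); E°cell = +0.85 − (−2.92) = +3.77 V with n = 2.
At equilibrium E = 0, so log K = nE°cell / 0.0592 = (2)(+3.77) / 0.0592 = 127.4.

log K = 127.4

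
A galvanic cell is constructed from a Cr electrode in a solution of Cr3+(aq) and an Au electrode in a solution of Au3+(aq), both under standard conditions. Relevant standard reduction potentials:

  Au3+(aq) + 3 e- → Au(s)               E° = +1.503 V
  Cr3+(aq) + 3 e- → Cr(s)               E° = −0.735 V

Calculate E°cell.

Of the two couples in this cell, the one with the more positive reduction potential is reduced at the cathode: here that is Au³⁺/Au (+1.503 V); Cr³⁺/Cr (−0.735 V) is the anode.
E°cell = E°(cathode) − E°(anode) = +1.503 − (−0.735) = +2.238 V.

+2.238 V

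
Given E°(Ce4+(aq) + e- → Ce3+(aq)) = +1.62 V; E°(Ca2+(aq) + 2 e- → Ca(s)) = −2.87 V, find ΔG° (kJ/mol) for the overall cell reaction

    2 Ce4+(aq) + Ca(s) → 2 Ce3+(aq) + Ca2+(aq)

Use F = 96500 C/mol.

−867 kJ/mol

In the reaction as written Ce4+(aq) is reduced, so the Ce⁴⁺/Ce³⁺ couple is the cathode and Ca²⁺/Ca is the anode.
E°cell = +1.62 − (−2.87) = +4.49 V; balancing electrons gives n = 2.
ΔG° = −nFE°cell = −(2)(96500)(+4.49) J/mol = −867 kJ/mol.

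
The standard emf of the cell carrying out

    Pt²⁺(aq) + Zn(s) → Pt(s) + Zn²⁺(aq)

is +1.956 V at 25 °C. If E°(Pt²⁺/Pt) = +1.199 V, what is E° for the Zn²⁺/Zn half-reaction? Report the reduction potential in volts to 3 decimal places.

−0.757 V

In the reaction as written the Pt²⁺/Pt couple is reduced (cathode) and Zn²⁺/Zn is oxidized (anode), so E°cell = E°(Pt²⁺/Pt) − E°(Zn²⁺/Zn).
E°(Zn²⁺/Zn) = E°(cathode) − E°cell = +1.199 − (+1.956) = −0.757 V.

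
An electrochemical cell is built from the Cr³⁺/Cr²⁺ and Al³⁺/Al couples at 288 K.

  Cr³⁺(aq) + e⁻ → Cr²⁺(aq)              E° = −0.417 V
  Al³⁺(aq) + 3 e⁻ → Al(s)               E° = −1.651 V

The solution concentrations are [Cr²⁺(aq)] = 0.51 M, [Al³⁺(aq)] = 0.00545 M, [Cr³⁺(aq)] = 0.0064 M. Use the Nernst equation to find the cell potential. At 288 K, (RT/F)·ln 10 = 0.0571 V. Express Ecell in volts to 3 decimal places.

+1.169 V

Cr³⁺/Cr²⁺ is reduced (cathode, E° = −0.417 V) and Al³⁺/Al is oxidized (anode).
E°cell = −0.417 − (−1.651) = +1.234 V, with n = 3 electrons transferred.
For the overall reaction 3 Cr³⁺(aq) + Al(s) → 3 Cr²⁺(aq) + Al³⁺(aq), Q = ([Cr²⁺(aq)]^3·[Al³⁺(aq)]) / [Cr³⁺(aq)]^3 = 2.76×10^3, giving log Q = 3.441.
By the Nernst equation, E = +1.234 − (0.0571/3)·(3.441) = +1.169 V.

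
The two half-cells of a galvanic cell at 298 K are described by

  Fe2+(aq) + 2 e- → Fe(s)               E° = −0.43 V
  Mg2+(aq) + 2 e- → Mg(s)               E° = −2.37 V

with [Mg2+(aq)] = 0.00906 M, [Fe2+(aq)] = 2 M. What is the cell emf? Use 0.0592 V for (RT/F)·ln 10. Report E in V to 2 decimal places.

Since E°(Fe²⁺/Fe) > E°(Mg²⁺/Mg), Fe²⁺/Fe serves as the cathode.
The standard potential is −0.43 − (−2.37) = +1.94 V and the balanced reaction transfers n = 2 electrons.
The balanced reaction is Fe2+(aq) + Mg(s) → Fe(s) + Mg2+(aq), so Q = [Mg2+(aq)] / [Fe2+(aq)] = 0.00453 and log Q = −2.344.
Applying E = E° − (RT ln10/nF)·log Q gives +1.94 − (0.0592/2)(−2.344) = +2.01 V.

+2.01 V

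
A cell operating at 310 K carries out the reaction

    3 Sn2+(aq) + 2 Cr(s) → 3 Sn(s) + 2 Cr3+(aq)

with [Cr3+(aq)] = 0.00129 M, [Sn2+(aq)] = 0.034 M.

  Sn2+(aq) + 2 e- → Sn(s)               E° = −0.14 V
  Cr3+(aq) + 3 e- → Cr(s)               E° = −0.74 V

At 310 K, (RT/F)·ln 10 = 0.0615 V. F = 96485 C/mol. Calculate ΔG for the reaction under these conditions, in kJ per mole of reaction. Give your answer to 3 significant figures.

E°cell = −0.14 − (−0.74) = +0.60 V; the balanced reaction transfers n = 6 electrons.
Here Q = [Cr3+(aq)]^2 / [Sn2+(aq)]^3 = 0.0423 (log Q = −1.373), giving E = +0.60 − (0.0615/6)·(−1.373) = +0.6141 V.
Finally ΔG = −nFE = −(6)(96485 C/mol)(+0.6141 V) = −356 kJ/mol.

−356 kJ/mol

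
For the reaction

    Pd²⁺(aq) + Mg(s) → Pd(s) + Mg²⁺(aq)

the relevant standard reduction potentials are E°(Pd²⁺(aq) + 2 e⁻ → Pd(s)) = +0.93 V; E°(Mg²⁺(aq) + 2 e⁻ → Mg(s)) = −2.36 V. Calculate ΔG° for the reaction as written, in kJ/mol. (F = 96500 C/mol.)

In the reaction as written Pd²⁺(aq) is reduced, so the Pd²⁺/Pd couple is the cathode and Mg²⁺/Mg is the anode.
E°cell = +0.93 − (−2.36) = +3.29 V; balancing electrons gives n = 2.
ΔG° = −nFE°cell = −(2)(96500)(+3.29) J/mol = −635 kJ/mol.

−635 kJ/mol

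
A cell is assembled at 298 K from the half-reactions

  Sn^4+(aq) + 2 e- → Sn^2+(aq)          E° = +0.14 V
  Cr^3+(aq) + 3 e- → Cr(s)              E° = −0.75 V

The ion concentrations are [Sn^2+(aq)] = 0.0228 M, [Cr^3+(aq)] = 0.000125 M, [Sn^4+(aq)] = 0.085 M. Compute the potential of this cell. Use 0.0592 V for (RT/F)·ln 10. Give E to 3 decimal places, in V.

+0.984 V

The Sn⁴⁺/Sn²⁺ couple has the more positive E°, so it is the cathode; Cr³⁺/Cr is the anode.
E°cell = E°cat − E°an = +0.14 − (−0.75) = +0.89 V; n = 6.
Balancing gives 3 Sn^4+(aq) + 2 Cr(s) → 3 Sn^2+(aq) + 2 Cr^3+(aq); hence Q = ([Sn^2+(aq)]^3·[Cr^3+(aq)]^2) / [Sn^4+(aq)]^3 = 3.02×10^−10 (log Q = −9.521).
Applying E = E° − (RT ln10/nF)·log Q gives +0.89 − (0.0592/6)(−9.521) = +0.984 V.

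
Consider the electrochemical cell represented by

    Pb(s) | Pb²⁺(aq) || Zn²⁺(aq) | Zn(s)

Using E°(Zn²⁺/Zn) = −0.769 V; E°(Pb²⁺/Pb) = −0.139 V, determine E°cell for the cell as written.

By convention the left-hand electrode in cell notation is the anode (oxidation) and the right-hand electrode is the cathode (reduction).
E°cell = E°(right) − E°(left) = −0.769 − (−0.139) = −0.630 V.
The negative sign shows that, as written, the cell would require an external voltage to drive the reaction.

−0.630 V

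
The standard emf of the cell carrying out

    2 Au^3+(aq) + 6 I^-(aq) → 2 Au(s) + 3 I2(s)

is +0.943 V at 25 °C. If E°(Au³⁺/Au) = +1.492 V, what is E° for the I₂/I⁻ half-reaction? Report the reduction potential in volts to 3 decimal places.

In the reaction as written the Au³⁺/Au couple is reduced (cathode) and I₂/I⁻ is oxidized (anode), so E°cell = E°(Au³⁺/Au) − E°(I₂/I⁻).
E°(I₂/I⁻) = E°(cathode) − E°cell = +1.492 − (+0.943) = +0.549 V.

+0.549 V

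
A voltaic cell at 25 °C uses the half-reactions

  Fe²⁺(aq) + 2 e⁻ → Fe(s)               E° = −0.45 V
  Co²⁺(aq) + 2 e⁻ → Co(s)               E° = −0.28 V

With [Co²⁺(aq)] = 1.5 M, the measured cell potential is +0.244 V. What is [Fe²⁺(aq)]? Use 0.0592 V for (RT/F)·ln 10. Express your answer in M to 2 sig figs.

0.0047 M

The Co²⁺/Co couple has the larger reduction potential, so it is the cathode: E°cell = −0.28 − (−0.45) = +0.17 V and n = 2.
Since E = E° − (0.0592/n)·log Q, log Q = n(E° − E)/0.0592 = −2.500.
Balancing electrons gives Co²⁺(aq) + Fe(s) → Co(s) + Fe²⁺(aq); thus Q = [Fe²⁺(aq)] / [Co²⁺(aq)].
Solving for the unknown gives log [Fe²⁺(aq)] = −2.324, so [Fe²⁺(aq)] ≈ 0.0047 M.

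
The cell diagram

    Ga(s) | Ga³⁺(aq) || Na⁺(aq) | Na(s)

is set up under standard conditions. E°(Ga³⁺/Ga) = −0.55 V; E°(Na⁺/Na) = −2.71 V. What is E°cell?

−2.16 V

By convention the left-hand electrode in cell notation is the anode (oxidation) and the right-hand electrode is the cathode (reduction).
E°cell = E°(right) − E°(left) = −2.71 − (−0.55) = −2.16 V.
The negative sign shows that, as written, the cell would require an external voltage to drive the reaction.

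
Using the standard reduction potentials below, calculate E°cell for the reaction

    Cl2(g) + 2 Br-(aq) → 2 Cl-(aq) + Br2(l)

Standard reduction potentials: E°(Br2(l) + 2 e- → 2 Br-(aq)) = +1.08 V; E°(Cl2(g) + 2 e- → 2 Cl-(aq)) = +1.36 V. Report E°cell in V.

+0.28 V

Cl2(g) gains electrons, so the Cl₂/Cl⁻ couple is the cathode; the Br₂/Br⁻ couple is the anode.
E°cell = E°(cathode) − E°(anode) = +1.36 − (+1.08) = +0.28 V.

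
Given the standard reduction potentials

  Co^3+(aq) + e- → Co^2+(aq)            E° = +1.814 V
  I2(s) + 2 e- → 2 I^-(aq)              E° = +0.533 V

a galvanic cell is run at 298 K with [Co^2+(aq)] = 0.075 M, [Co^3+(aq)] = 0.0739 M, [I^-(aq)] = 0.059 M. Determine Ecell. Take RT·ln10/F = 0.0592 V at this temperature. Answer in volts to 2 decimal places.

+1.21 V

Since E°(Co³⁺/Co²⁺) > E°(I₂/I⁻), Co³⁺/Co²⁺ serves as the cathode.
E°cell = E°cat − E°an = +1.814 − (+0.533) = +1.281 V; n = 2.
Balancing gives 2 Co^3+(aq) + 2 I^-(aq) → 2 Co^2+(aq) + I2(s); hence Q = [Co^2+(aq)]^2 / ([Co^3+(aq)]^2·[I^-(aq)]^2) = 296 (log Q = 2.471).
Applying E = E° − (RT ln10/nF)·log Q gives +1.281 − (0.0592/2)(2.471) = +1.21 V.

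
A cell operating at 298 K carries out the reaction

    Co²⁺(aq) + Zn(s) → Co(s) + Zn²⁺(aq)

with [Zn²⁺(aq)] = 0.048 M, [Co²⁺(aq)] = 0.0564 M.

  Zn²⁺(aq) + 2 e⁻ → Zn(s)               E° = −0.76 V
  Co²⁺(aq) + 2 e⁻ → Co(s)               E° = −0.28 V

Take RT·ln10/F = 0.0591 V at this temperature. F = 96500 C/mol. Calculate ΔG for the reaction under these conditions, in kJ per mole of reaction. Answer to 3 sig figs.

−93.0 kJ/mol

The standard cell potential is −0.28 − (−0.76) = +0.48 V, with n = 2 electrons in the balanced equation.
Here Q = [Zn²⁺(aq)] / [Co²⁺(aq)] = 0.851 (log Q = −0.070), giving E = +0.48 − (0.0591/2)·(−0.070) = +0.4821 V.
Finally ΔG = −nFE = −(2)(96500 C/mol)(+0.4821 V) = −93.0 kJ/mol.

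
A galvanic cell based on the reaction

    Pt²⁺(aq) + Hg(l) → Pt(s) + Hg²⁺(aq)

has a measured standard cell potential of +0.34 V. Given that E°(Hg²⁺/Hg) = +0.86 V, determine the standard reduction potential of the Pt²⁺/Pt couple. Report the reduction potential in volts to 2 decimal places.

+1.20 V

In the reaction as written the Pt²⁺/Pt couple is reduced (cathode) and Hg²⁺/Hg is oxidized (anode), so E°cell = E°(Pt²⁺/Pt) − E°(Hg²⁺/Hg).
E°(Pt²⁺/Pt) = E°cell + E°(anode) = +0.34 + (+0.86) = +1.20 V.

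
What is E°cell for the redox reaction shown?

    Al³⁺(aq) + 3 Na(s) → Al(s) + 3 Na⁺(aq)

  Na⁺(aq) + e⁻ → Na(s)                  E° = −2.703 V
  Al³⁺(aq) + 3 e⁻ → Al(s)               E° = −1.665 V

+1.038 V

Al³⁺(aq) gains electrons, so the Al³⁺/Al couple is the cathode; the Na⁺/Na couple is the anode.
E°cell = E°(cathode) − E°(anode) = −1.665 − (−2.703) = +1.038 V.
The positive value indicates the reaction is spontaneous as written.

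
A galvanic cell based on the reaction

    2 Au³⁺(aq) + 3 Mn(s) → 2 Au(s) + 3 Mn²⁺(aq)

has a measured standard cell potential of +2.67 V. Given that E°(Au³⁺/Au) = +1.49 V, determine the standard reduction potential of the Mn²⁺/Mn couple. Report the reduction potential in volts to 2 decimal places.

−1.18 V

In the reaction as written the Au³⁺/Au couple is reduced (cathode) and Mn²⁺/Mn is oxidized (anode), so E°cell = E°(Au³⁺/Au) − E°(Mn²⁺/Mn).
E°(Mn²⁺/Mn) = E°(cathode) − E°cell = +1.49 − (+2.67) = −1.18 V.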